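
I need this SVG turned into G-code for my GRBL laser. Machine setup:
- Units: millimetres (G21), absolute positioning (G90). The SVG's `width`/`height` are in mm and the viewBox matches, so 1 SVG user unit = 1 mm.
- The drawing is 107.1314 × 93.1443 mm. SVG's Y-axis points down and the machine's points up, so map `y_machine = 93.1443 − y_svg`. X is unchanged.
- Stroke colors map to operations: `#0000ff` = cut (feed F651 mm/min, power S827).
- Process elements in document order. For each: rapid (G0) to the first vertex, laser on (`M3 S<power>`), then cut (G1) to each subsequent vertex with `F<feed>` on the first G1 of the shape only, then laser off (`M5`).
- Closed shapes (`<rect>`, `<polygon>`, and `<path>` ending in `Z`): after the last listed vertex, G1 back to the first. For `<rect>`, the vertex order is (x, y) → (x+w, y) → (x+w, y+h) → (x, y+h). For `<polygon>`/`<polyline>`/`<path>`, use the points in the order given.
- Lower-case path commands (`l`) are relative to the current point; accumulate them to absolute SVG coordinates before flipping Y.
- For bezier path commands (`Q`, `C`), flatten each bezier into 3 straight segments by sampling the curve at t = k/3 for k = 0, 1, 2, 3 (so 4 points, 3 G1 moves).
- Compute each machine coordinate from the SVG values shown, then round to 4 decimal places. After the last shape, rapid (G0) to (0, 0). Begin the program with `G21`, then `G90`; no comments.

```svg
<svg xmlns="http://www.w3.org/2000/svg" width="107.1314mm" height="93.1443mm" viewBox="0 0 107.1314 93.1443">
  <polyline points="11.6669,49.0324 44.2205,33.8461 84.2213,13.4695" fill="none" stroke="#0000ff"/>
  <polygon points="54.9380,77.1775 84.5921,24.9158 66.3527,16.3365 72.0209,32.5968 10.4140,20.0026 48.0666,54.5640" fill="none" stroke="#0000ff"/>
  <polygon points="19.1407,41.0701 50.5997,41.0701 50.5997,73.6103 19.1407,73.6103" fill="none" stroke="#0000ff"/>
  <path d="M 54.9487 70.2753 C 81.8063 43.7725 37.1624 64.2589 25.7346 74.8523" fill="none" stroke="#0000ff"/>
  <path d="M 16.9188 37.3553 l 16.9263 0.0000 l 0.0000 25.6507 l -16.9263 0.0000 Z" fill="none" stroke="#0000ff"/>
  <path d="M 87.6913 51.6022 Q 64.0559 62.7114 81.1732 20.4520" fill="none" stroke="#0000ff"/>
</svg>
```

G21
G90
G0 X11.6669 Y44.1119
M3 S827
G1 X44.2205 Y59.2982 F651
G1 X84.2213 Y79.6748
M5
G0 X54.9380 Y15.9668
M3 S827
G1 X84.5921 Y68.2285 F651
G1 X66.3527 Y76.8078
G1 X72.0209 Y60.5475
G1 X10.4140 Y73.1417
G1 X48.0666 Y38.5803
G1 X54.9380 Y15.9668
M5
G0 X19.1407 Y52.0742
M3 S827
G1 X50.5997 Y52.0742 F651
G1 X50.5997 Y19.5340
G1 X19.1407 Y19.5340
G1 X19.1407 Y52.0742
M5
G0 X54.9487 Y22.8690
M3 S827
G1 X61.8509 Y35.8155 F651
G1 X44.3560 Y30.0763
G1 X25.7346 Y18.2920
M5
G0 X16.9188 Y55.7890
M3 S827
G1 X33.8451 Y55.7890 F651
G1 X33.8451 Y30.1383
G1 X16.9188 Y30.1383
G1 X16.9188 Y55.7890
M5
G0 X87.6913 Y41.5421
M3 S827
G1 X76.4624 Y40.0658 F651
G1 X74.2897 Y50.4492
G1 X81.1732 Y72.6923
M5
G0 X0.0000 Y0.0000

viewBox `0 0 107.1314 93.1443` with mm width/height → 1 unit = 1 mm. Flip: y_m = 93.1443 − y_svg.

**Shape 1** — `<polyline>` open polyline, stroke `#0000ff` → cut (S827, F651). Machine vertices: (11.6669,44.1119) → (44.2205,59.2982) → (84.2213,79.6748). Open path.

**Shape 2** — `<polygon>` closed polygon, stroke `#0000ff` → cut (S827, F651). Machine vertices: (54.9380,15.9668) → (84.5921,68.2285) → (66.3527,76.8078) → (72.0209,60.5475) → (10.4140,73.1417) → (48.0666,38.5803) → (54.9380,15.9668). Closed: final G1 returns to the first vertex.

**Shape 3** — `<polygon>` rectangle, stroke `#0000ff` → cut (S827, F651). Machine vertices: (19.1407,52.0742) → (50.5997,52.0742) → (50.5997,19.5340) → (19.1407,19.5340) → (19.1407,52.0742). Closed: final G1 returns to the first vertex.

**Shape 4** — `<path>` cubic bezier, stroke `#0000ff` → cut (S827, F651). Control points (SVG): P0=(54.9487,70.2753), P1=(81.8063,43.7725), P2=(37.1624,64.2589), P3=(25.7346,74.8523); sampled at t=k/3. Machine vertices: (54.9487,22.8690) → (61.8509,35.8155) → (44.3560,30.0763) → (25.7346,18.2920). Open path.

**Shape 5** — `<path>` rectangle, stroke `#0000ff` → cut (S827, F651). Machine vertices: (16.9188,55.7890) → (33.8451,55.7890) → (33.8451,30.1383) → (16.9188,30.1383) → (16.9188,55.7890). Closed: final G1 returns to the first vertex.

**Shape 6** — `<path>` quadratic bezier, stroke `#0000ff` → cut (S827, F651). Control points (SVG): P0=(87.6913,51.6022), P1=(64.0559,62.7114), P2=(81.1732,20.4520); sampled at t=k/3. Machine vertices: (87.6913,41.5421) → (76.4624,40.0658) → (74.2897,50.4492) → (81.1732,72.6923). Open path.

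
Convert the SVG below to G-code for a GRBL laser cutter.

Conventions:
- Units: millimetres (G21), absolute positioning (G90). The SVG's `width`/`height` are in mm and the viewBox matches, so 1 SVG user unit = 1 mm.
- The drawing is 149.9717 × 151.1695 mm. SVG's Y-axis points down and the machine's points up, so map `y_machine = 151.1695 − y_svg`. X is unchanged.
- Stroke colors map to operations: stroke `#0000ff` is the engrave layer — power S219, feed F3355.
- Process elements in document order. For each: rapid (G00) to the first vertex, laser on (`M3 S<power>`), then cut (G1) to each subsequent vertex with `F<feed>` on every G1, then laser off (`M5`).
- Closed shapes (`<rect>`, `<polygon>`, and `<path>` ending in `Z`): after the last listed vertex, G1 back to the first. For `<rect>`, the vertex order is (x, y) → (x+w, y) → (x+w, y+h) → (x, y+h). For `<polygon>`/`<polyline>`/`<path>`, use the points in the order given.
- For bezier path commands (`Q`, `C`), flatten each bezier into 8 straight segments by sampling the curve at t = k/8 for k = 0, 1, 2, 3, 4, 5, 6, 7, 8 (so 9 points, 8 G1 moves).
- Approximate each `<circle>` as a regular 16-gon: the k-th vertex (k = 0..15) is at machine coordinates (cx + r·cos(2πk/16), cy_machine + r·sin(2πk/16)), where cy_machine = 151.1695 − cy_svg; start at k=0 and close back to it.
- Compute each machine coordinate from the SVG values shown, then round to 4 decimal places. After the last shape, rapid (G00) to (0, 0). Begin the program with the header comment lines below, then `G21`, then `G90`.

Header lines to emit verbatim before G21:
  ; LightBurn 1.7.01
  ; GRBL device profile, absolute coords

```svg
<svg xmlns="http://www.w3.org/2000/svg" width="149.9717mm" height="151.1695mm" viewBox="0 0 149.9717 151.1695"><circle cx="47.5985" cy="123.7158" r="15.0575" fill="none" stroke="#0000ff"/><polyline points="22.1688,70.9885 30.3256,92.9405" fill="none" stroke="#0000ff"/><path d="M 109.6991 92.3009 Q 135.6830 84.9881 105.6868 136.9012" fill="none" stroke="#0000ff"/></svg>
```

; LightBurn 1.7.01
; GRBL device profile, absolute coords
G21
G90
G00 X62.6560 Y27.4537
M3 S219
G1 X61.5098 Y33.2160 F3355
G1 X58.2458 Y38.1010 F3355
G1 X53.3608 Y41.3650 F3355
G1 X47.5985 Y42.5112 F3355
G1 X41.8362 Y41.3650 F3355
G1 X36.9512 Y38.1010 F3355
G1 X33.6872 Y33.2160 F3355
G1 X32.5410 Y27.4537 F3355
G1 X33.6872 Y21.6914 F3355
G1 X36.9512 Y16.8064 F3355
G1 X41.8362 Y13.5424 F3355
G1 X47.5985 Y12.3962 F3355
G1 X53.3608 Y13.5424 F3355
G1 X58.2458 Y16.8064 F3355
G1 X61.5098 Y21.6914 F3355
G1 X62.6560 Y27.4537 F3355
M5
G00 X22.1688 Y80.1810
M3 S219
G1 X30.3256 Y58.2290 F3355
M5
G00 X109.6991 Y58.8686
M3 S219
G1 X115.3204 Y59.7714 F3355
G1 X119.1923 Y58.8234 F3355
G1 X121.3148 Y56.0246 F3355
G1 X121.6880 Y51.3749 F3355
G1 X120.3117 Y44.8745 F3355
G1 X117.1861 Y36.5232 F3355
G1 X112.3112 Y26.3212 F3355
G1 X105.6868 Y14.2683 F3355
M5
G00 X0.0000 Y0.0000

viewBox `0 0 149.9717 151.1695` with mm width/height → 1 unit = 1 mm. Flip: y_m = 151.1695 − y_svg.

**Shape 1** — `<circle>` circle, stroke `#0000ff` → engrave (S219, F3355). Machine vertices: (62.6560,27.4537) → (61.5098,33.2160) → (58.2458,38.1010) → (53.3608,41.3650) → (47.5985,42.5112) → (41.8362,41.3650) → (36.9512,38.1010) → (33.6872,33.2160) → (32.5410,27.4537) → (33.6872,21.6914) → (36.9512,16.8064) → (41.8362,13.5424) → (47.5985,12.3962) → (53.3608,13.5424) → (58.2458,16.8064) → (61.5098,21.6914) → (62.6560,27.4537). Closed: final G1 returns to the first vertex.

**Shape 2** — `<polyline>` line segment, stroke `#0000ff` → engrave (S219, F3355). Machine vertices: (22.1688,80.1810) → (30.3256,58.2290). Open path.

**Shape 3** — `<path>` quadratic bezier, stroke `#0000ff` → engrave (S219, F3355). Control points (SVG): P0=(109.6991,92.3009), P1=(135.6830,84.9881), P2=(105.6868,136.9012); sampled at t=k/8. Machine vertices: (109.6991,58.8686) → (115.3204,59.7714) → (119.1923,58.8234) → (121.3148,56.0246) → (121.6880,51.3749) → (120.3117,44.8745) → (117.1861,36.5232) → (112.3112,26.3212) → (105.6868,14.2683). Open path.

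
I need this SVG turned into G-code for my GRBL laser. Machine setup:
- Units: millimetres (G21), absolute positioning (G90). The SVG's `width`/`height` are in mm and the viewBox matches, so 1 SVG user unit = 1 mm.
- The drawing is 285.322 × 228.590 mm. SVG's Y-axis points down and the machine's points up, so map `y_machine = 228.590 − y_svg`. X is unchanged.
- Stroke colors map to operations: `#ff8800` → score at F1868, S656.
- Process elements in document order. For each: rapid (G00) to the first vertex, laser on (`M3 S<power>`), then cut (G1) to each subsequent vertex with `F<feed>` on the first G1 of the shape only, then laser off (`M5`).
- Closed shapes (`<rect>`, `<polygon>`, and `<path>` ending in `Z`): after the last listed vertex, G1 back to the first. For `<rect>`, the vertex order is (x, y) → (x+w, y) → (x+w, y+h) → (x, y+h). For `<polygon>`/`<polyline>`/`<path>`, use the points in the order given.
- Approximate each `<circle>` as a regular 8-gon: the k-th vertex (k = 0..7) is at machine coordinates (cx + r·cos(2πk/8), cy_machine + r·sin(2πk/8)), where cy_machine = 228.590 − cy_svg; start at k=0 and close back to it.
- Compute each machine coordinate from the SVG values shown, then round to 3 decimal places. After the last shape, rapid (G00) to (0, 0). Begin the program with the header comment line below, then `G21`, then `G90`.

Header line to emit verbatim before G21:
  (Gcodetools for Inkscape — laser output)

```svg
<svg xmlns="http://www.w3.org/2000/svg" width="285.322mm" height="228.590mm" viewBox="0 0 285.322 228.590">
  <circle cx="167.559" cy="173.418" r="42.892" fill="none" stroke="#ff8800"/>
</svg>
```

Since the viewBox matches the mm dimensions, user units are millimetres directly. The only transform is the Y-flip y_m = 228.590 − y_svg.

Shape 1 is a circle drawn with `<circle>`. Its stroke #ff8800 means score at S656, F1868. After flipping Y the toolpath is (210.451,55.172) → (197.888,85.501) → (167.559,98.064) → (137.230,85.501) → (124.667,55.172) → (137.230,24.843) → (167.559,12.280) → (197.888,24.843) → (210.451,55.172), returning to the start.

(Gcodetools for Inkscape — laser output)
G21
G90
G00 X210.451 Y55.172
M3 S656
G1 X197.888 Y85.501 F1868
G1 X167.559 Y98.064
G1 X137.230 Y85.501
G1 X124.667 Y55.172
G1 X137.230 Y24.843
G1 X167.559 Y12.280
G1 X197.888 Y24.843
G1 X210.451 Y55.172
M5
G00 X0.000 Y0.000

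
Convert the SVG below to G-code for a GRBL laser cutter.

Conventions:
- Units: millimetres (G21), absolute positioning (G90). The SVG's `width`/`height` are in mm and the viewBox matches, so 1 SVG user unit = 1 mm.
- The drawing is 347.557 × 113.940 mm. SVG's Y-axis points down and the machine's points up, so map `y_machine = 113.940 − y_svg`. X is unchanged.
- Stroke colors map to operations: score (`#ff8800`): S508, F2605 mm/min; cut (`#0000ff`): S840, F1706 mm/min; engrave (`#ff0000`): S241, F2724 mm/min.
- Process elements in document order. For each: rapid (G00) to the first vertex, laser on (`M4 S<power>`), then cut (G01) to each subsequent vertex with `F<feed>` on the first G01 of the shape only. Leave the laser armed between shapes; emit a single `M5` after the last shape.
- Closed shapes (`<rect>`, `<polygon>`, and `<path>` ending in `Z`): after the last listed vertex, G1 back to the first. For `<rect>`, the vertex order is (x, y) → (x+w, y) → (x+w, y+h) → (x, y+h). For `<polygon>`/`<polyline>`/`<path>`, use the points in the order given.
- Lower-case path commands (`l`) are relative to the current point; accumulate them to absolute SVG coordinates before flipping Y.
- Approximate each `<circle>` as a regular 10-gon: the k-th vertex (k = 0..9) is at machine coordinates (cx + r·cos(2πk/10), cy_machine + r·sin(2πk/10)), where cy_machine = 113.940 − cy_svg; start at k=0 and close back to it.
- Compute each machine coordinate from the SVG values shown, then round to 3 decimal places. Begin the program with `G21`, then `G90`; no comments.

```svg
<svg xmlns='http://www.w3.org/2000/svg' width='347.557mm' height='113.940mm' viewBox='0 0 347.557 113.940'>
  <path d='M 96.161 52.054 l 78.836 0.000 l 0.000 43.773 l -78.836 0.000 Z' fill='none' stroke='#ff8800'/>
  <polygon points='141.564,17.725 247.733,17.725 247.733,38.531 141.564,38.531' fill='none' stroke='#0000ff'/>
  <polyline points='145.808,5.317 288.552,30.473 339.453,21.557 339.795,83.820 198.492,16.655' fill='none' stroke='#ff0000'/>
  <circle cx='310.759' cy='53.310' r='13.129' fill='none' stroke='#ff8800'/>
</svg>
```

viewBox `0 0 347.557 113.940` with mm width/height → 1 unit = 1 mm. Flip: y_m = 113.940 − y_svg.

**Shape 1** — `<path>` rectangle, stroke `#ff8800` → score (S508, F2605). Machine vertices: (96.161,61.886) → (174.997,61.886) → (174.997,18.113) → (96.161,18.113) → (96.161,61.886). Closed: final G1 returns to the first vertex.

**Shape 2** — `<polygon>` rectangle, stroke `#0000ff` → cut (S840, F1706). Machine vertices: (141.564,96.215) → (247.733,96.215) → (247.733,75.409) → (141.564,75.409) → (141.564,96.215). Closed: final G1 returns to the first vertex.

**Shape 3** — `<polyline>` open polyline, stroke `#ff0000` → engrave (S241, F2724). Machine vertices: (145.808,108.623) → (288.552,83.467) → (339.453,92.383) → (339.795,30.120) → (198.492,97.285). Open path.

**Shape 4** — `<circle>` circle, stroke `#ff8800` → score (S508, F2605). Machine vertices: (323.888,60.630) → (321.381,68.347) → (314.816,73.116) → (306.702,73.116) → (300.137,68.347) → (297.630,60.630) → (300.137,52.913) → (306.702,48.144) → (314.816,48.144) → (321.381,52.913) → (323.888,60.630). Closed: final G1 returns to the first vertex.

G21
G90
G00 X96.161 Y61.886
M4 S508
G01 X174.997 Y61.886 F2605
G01 X174.997 Y18.113
G01 X96.161 Y18.113
G01 X96.161 Y61.886
G00 X141.564 Y96.215
M4 S840
G01 X247.733 Y96.215 F1706
G01 X247.733 Y75.409
G01 X141.564 Y75.409
G01 X141.564 Y96.215
G00 X145.808 Y108.623
M4 S241
G01 X288.552 Y83.467 F2724
G01 X339.453 Y92.383
G01 X339.795 Y30.120
G01 X198.492 Y97.285
G00 X323.888 Y60.630
M4 S508
G01 X321.381 Y68.347 F2605
G01 X314.816 Y73.116
G01 X306.702 Y73.116
G01 X300.137 Y68.347
G01 X297.630 Y60.630
G01 X300.137 Y52.913
G01 X306.702 Y48.144
G01 X314.816 Y48.144
G01 X321.381 Y52.913
G01 X323.888 Y60.630
M5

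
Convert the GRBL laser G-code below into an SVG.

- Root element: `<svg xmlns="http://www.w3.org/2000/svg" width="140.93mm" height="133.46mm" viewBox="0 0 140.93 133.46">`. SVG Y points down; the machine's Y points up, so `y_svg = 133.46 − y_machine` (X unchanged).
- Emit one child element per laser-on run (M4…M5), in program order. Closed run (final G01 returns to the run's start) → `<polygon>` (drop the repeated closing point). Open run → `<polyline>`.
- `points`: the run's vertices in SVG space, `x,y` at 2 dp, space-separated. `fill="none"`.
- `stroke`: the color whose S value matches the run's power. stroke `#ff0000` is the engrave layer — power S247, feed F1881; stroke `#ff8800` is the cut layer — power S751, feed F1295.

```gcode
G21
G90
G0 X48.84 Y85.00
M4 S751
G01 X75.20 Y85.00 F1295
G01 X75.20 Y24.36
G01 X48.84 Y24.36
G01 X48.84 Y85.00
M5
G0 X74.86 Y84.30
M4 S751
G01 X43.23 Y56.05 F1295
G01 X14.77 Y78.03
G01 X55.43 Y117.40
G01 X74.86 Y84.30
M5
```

Each laser-on run becomes one SVG element. Flip Y back into SVG space with y_svg = 133.46 − y_machine. Every run uses S751, so all elements get stroke `#ff8800` (cut).

Run 1: The run returns to its start, so emit a `<polygon>` with points (Y-flipped): 48.84,48.46 75.20,48.46 75.20,109.10 48.84,109.10.

Run 2: The run returns to its start, so emit a `<polygon>` with points (Y-flipped): 74.86,49.16 43.23,77.41 14.77,55.43 55.43,16.06.

<svg xmlns="http://www.w3.org/2000/svg" width="140.93mm" height="133.46mm" viewBox="0 0 140.93 133.46">
  <polygon points="48.84,48.46 75.20,48.46 75.20,109.10 48.84,109.10" fill="none" stroke="#ff8800"/>
  <polygon points="74.86,49.16 43.23,77.41 14.77,55.43 55.43,16.06" fill="none" stroke="#ff8800"/>
</svg>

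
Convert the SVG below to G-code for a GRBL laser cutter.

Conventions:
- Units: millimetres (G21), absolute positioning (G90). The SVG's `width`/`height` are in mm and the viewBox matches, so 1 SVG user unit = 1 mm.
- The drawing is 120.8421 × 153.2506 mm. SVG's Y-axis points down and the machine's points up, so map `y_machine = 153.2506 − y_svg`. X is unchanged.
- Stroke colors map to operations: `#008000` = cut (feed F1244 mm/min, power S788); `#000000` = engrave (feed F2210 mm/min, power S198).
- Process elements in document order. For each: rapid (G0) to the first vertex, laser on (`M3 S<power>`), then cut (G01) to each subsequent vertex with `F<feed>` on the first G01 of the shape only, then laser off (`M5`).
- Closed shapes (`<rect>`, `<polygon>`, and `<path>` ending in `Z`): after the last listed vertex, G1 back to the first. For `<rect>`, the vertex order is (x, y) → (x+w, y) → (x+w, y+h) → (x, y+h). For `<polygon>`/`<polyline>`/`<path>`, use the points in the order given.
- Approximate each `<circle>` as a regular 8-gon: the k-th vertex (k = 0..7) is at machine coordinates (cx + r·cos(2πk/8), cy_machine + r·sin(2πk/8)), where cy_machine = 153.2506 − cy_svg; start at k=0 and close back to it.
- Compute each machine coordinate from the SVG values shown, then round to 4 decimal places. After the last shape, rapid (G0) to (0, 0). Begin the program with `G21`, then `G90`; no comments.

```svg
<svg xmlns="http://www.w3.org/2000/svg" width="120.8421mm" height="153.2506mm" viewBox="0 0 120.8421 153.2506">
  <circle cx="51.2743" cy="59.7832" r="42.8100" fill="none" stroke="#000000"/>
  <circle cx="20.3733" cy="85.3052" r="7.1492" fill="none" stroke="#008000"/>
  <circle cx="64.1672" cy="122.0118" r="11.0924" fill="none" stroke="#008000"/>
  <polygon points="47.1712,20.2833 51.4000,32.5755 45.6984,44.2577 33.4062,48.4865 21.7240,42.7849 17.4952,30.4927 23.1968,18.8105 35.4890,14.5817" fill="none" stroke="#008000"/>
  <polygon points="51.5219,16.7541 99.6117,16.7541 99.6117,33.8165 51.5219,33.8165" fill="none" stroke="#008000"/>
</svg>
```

viewBox `0 0 120.8421 153.2506` with mm width/height → 1 unit = 1 mm. Flip: y_m = 153.2506 − y_svg.

**Shape 1** — `<circle>` circle, stroke `#000000` → engrave (S198, F2210). Machine vertices: (94.0843,93.4674) → (81.5455,123.7386) → (51.2743,136.2774) → (21.0031,123.7386) → (8.4643,93.4674) → (21.0031,63.1962) → (51.2743,50.6574) → (81.5455,63.1962) → (94.0843,93.4674). Closed: final G1 returns to the first vertex.

**Shape 2** — `<circle>` circle, stroke `#008000` → cut (S788, F1244). Machine vertices: (27.5225,67.9454) → (25.4285,73.0006) → (20.3733,75.0946) → (15.3181,73.0006) → (13.2241,67.9454) → (15.3181,62.8902) → (20.3733,60.7962) → (25.4285,62.8902) → (27.5225,67.9454). Closed: final G1 returns to the first vertex.

**Shape 3** — `<circle>` circle, stroke `#008000` → cut (S788, F1244). Machine vertices: (75.2596,31.2388) → (72.0107,39.0823) → (64.1672,42.3312) → (56.3237,39.0823) → (53.0748,31.2388) → (56.3237,23.3953) → (64.1672,20.1464) → (72.0107,23.3953) → (75.2596,31.2388). Closed: final G1 returns to the first vertex.

**Shape 4** — `<polygon>` regular polygon, stroke `#008000` → cut (S788, F1244). Machine vertices: (47.1712,132.9673) → (51.4000,120.6751) → (45.6984,108.9929) → (33.4062,104.7641) → (21.7240,110.4657) → (17.4952,122.7579) → (23.1968,134.4401) → (35.4890,138.6689) → (47.1712,132.9673). Closed: final G1 returns to the first vertex.

**Shape 5** — `<polygon>` rectangle, stroke `#008000` → cut (S788, F1244). Machine vertices: (51.5219,136.4965) → (99.6117,136.4965) → (99.6117,119.4341) → (51.5219,119.4341) → (51.5219,136.4965). Closed: final G1 returns to the first vertex.

G21
G90
G0 X94.0843 Y93.4674
M3 S198
G01 X81.5455 Y123.7386 F2210
G01 X51.2743 Y136.2774
G01 X21.0031 Y123.7386
G01 X8.4643 Y93.4674
G01 X21.0031 Y63.1962
G01 X51.2743 Y50.6574
G01 X81.5455 Y63.1962
G01 X94.0843 Y93.4674
M5
G0 X27.5225 Y67.9454
M3 S788
G01 X25.4285 Y73.0006 F1244
G01 X20.3733 Y75.0946
G01 X15.3181 Y73.0006
G01 X13.2241 Y67.9454
G01 X15.3181 Y62.8902
G01 X20.3733 Y60.7962
G01 X25.4285 Y62.8902
G01 X27.5225 Y67.9454
M5
G0 X75.2596 Y31.2388
M3 S788
G01 X72.0107 Y39.0823 F1244
G01 X64.1672 Y42.3312
G01 X56.3237 Y39.0823
G01 X53.0748 Y31.2388
G01 X56.3237 Y23.3953
G01 X64.1672 Y20.1464
G01 X72.0107 Y23.3953
G01 X75.2596 Y31.2388
M5
G0 X47.1712 Y132.9673
M3 S788
G01 X51.4000 Y120.6751 F1244
G01 X45.6984 Y108.9929
G01 X33.4062 Y104.7641
G01 X21.7240 Y110.4657
G01 X17.4952 Y122.7579
G01 X23.1968 Y134.4401
G01 X35.4890 Y138.6689
G01 X47.1712 Y132.9673
M5
G0 X51.5219 Y136.4965
M3 S788
G01 X99.6117 Y136.4965 F1244
G01 X99.6117 Y119.4341
G01 X51.5219 Y119.4341
G01 X51.5219 Y136.4965
M5
G0 X0.0000 Y0.0000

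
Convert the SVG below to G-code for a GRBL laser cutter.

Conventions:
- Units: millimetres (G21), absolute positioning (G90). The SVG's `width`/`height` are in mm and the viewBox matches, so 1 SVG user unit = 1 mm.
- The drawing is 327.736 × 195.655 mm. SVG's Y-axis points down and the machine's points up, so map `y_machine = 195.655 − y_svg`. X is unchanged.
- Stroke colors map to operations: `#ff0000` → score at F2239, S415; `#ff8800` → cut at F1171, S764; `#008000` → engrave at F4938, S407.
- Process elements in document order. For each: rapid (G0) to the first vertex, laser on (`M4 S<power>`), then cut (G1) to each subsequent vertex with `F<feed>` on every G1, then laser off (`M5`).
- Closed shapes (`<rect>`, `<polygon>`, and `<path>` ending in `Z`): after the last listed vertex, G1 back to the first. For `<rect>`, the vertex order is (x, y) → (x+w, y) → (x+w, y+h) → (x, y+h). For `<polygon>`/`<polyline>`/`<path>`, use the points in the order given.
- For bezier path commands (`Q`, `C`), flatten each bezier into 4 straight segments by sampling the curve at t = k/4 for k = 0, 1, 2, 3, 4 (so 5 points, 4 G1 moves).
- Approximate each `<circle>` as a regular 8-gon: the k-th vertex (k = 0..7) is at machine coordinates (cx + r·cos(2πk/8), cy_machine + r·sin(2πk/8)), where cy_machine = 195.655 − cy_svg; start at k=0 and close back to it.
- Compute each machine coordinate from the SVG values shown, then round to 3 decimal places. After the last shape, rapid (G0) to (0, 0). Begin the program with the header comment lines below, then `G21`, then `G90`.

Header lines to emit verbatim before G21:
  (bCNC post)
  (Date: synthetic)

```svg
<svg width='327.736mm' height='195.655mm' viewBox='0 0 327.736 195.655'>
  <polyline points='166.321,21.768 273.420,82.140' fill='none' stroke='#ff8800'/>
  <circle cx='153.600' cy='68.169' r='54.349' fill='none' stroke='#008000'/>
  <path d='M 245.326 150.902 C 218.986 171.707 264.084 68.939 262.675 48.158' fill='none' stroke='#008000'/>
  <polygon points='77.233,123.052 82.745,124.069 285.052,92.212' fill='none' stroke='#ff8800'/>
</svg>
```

viewBox `0 0 327.736 195.655` with mm width/height → 1 unit = 1 mm. Flip: y_m = 195.655 − y_svg.

**Shape 1** — `<polyline>` line segment, stroke `#ff8800` → cut (S764, F1171). Machine vertices: (166.321,173.887) → (273.420,113.515). Open path.

**Shape 2** — `<circle>` circle, stroke `#008000` → engrave (S407, F4938). Machine vertices: (207.949,127.486) → (192.031,165.917) → (153.600,181.835) → (115.169,165.917) → (99.251,127.486) → (115.169,89.055) → (153.600,73.137) → (192.031,89.055) → (207.949,127.486). Closed: final G1 returns to the first vertex.

**Shape 3** — `<path>` cubic bezier, stroke `#008000` → engrave (S407, F4938). Control points (SVG): P0=(245.326,150.902), P1=(218.986,171.707), P2=(264.084,68.939), P3=(262.675,48.158); sampled at t=k/4. Machine vertices: (245.326,44.753) → (237.123,49.107) → (244.651,80.530) → (256.855,119.751) → (262.675,147.497). Open path.

**Shape 4** — `<polygon>` closed polygon, stroke `#ff8800` → cut (S764, F1171). Machine vertices: (77.233,72.603) → (82.745,71.586) → (285.052,103.443) → (77.233,72.603). Closed: final G1 returns to the first vertex.

(bCNC post)
(Date: synthetic)
G21
G90
G0 X166.321 Y173.887
M4 S764
G1 X273.420 Y113.515 F1171
M5
G0 X207.949 Y127.486
M4 S407
G1 X192.031 Y165.917 F4938
G1 X153.600 Y181.835 F4938
G1 X115.169 Y165.917 F4938
G1 X99.251 Y127.486 F4938
G1 X115.169 Y89.055 F4938
G1 X153.600 Y73.137 F4938
G1 X192.031 Y89.055 F4938
G1 X207.949 Y127.486 F4938
M5
G0 X245.326 Y44.753
M4 S407
G1 X237.123 Y49.107 F4938
G1 X244.651 Y80.530 F4938
G1 X256.855 Y119.751 F4938
G1 X262.675 Y147.497 F4938
M5
G0 X77.233 Y72.603
M4 S764
G1 X82.745 Y71.586 F1171
G1 X285.052 Y103.443 F1171
G1 X77.233 Y72.603 F1171
M5
G0 X0.000 Y0.000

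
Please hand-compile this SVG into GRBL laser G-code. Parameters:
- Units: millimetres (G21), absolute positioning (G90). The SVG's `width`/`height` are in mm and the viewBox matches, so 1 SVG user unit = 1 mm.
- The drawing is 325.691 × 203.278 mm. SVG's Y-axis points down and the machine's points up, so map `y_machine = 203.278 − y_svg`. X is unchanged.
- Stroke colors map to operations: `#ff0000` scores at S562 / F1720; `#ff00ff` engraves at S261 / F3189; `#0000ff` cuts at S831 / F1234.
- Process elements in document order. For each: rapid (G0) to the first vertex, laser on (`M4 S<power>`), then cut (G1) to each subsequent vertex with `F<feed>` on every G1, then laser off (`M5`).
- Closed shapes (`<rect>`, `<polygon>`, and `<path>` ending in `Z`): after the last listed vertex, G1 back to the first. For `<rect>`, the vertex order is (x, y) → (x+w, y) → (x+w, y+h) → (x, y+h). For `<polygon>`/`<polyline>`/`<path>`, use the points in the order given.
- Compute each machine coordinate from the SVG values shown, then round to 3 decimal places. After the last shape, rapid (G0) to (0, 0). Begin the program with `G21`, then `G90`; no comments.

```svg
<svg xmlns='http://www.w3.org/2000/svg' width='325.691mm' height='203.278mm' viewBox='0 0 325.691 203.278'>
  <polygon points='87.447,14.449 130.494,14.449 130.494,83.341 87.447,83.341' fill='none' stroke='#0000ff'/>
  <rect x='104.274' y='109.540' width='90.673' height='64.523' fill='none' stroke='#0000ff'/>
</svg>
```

G21
G90
G0 X87.447 Y188.829
M4 S831
G1 X130.494 Y188.829 F1234
G1 X130.494 Y119.937 F1234
G1 X87.447 Y119.937 F1234
G1 X87.447 Y188.829 F1234
M5
G0 X104.274 Y93.738
M4 S831
G1 X194.947 Y93.738 F1234
G1 X194.947 Y29.215 F1234
G1 X104.274 Y29.215 F1234
G1 X104.274 Y93.738 F1234
M5
G0 X0.000 Y0.000

Since the viewBox matches the mm dimensions, user units are millimetres directly. The only transform is the Y-flip y_m = 203.278 − y_svg.

Shape 1 is a rectangle drawn with `<polygon>`. Its stroke #0000ff means cut at S831, F1234. After flipping Y the toolpath is (87.447,188.829) → (130.494,188.829) → (130.494,119.937) → (87.447,119.937) → (87.447,188.829), returning to the start.

Shape 2 is a rectangle drawn with `<rect>`. Its stroke #0000ff means cut at S831, F1234. After flipping Y the toolpath is (104.274,93.738) → (194.947,93.738) → (194.947,29.215) → (104.274,29.215) → (104.274,93.738), returning to the start.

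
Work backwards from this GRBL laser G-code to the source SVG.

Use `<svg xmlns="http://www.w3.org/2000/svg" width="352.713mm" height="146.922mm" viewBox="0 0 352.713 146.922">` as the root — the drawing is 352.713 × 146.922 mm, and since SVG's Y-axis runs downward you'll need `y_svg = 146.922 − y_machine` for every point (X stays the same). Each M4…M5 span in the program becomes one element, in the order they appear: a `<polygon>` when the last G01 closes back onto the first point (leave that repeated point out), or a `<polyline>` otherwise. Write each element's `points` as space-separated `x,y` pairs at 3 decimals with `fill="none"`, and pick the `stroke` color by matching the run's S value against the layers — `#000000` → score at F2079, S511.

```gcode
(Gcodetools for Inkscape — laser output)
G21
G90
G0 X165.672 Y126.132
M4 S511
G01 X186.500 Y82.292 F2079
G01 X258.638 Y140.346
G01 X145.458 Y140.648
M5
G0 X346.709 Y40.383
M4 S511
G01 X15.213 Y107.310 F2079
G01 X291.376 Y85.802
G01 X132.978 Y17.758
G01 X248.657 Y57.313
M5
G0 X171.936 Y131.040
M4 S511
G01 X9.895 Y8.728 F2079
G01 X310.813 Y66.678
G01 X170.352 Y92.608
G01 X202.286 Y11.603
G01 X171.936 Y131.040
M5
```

<svg xmlns="http://www.w3.org/2000/svg" width="352.713mm" height="146.922mm" viewBox="0 0 352.713 146.922">
  <polyline points="165.672,20.790 186.500,64.630 258.638,6.576 145.458,6.274" fill="none" stroke="#000000"/>
  <polyline points="346.709,106.539 15.213,39.612 291.376,61.120 132.978,129.164 248.657,89.609" fill="none" stroke="#000000"/>
  <polygon points="171.936,15.882 9.895,138.194 310.813,80.244 170.352,54.314 202.286,135.319" fill="none" stroke="#000000"/>
</svg>

y_svg = 146.922 − y_m. Every run uses S511, so all elements get stroke `#000000` (score).

[1] open run; points: 165.672,20.790 186.500,64.630 258.638,6.576 145.458,6.274

[2] open run; points: 346.709,106.539 15.213,39.612 291.376,61.120 132.978,129.164 248.657,89.609

[3] closed run; points: 171.936,15.882 9.895,138.194 310.813,80.244 170.352,54.314 202.286,135.319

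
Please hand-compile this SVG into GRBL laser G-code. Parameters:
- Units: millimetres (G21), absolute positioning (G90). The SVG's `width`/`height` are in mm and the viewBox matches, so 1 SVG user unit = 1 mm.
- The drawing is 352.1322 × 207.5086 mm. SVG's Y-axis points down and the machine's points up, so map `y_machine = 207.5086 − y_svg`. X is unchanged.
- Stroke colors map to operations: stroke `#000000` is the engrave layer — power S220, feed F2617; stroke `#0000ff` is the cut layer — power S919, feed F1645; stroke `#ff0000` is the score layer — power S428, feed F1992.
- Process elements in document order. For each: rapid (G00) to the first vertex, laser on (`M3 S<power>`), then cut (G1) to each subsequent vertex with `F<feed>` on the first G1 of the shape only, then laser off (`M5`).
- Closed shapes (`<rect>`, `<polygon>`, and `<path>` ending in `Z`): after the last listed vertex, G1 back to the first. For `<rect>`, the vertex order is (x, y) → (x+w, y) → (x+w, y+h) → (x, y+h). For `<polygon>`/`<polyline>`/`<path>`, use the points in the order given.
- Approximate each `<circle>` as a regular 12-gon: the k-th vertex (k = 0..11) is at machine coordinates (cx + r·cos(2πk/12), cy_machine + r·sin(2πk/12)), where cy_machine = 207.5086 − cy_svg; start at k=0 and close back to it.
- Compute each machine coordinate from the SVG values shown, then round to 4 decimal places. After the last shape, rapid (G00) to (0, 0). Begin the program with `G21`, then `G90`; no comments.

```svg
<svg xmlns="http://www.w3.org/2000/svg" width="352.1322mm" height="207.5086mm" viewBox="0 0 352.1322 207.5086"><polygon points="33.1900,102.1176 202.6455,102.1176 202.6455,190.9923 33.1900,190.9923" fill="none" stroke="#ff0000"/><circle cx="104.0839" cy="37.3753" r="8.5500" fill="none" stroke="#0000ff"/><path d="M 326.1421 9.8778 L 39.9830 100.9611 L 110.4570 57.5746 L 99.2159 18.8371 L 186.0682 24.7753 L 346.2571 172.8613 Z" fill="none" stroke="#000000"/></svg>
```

Since the viewBox matches the mm dimensions, user units are millimetres directly. The only transform is the Y-flip y_m = 207.5086 − y_svg.

Shape 1 is a rectangle drawn with `<polygon>`. Its stroke #ff0000 means score at S428, F1992. After flipping Y the toolpath is (33.1900,105.3910) → (202.6455,105.3910) → (202.6455,16.5163) → (33.1900,16.5163) → (33.1900,105.3910), returning to the start.

Shape 2 is a circle drawn with `<circle>`. Its stroke #0000ff means cut at S919, F1645. After flipping Y the toolpath is (112.6339,170.1333) → (111.4884,174.4083) → (108.3589,177.5378) → (104.0839,178.6833) → (99.8089,177.5378) → (96.6794,174.4083) → (95.5339,170.1333) → (96.6794,165.8583) → (99.8089,162.7288) → (104.0839,161.5833) → (108.3589,162.7288) → (111.4884,165.8583) → (112.6339,170.1333), returning to the start.

Shape 3 is a closed polygon drawn with `<path>`. Its stroke #000000 means engrave at S220, F2617. After flipping Y the toolpath is (326.1421,197.6308) → (39.9830,106.5475) → (110.4570,149.9340) → (99.2159,188.6715) → (186.0682,182.7333) → (346.2571,34.6473) → (326.1421,197.6308), returning to the start.

G21
G90
G00 X33.1900 Y105.3910
M3 S428
G1 X202.6455 Y105.3910 F1992
G1 X202.6455 Y16.5163
G1 X33.1900 Y16.5163
G1 X33.1900 Y105.3910
M5
G00 X112.6339 Y170.1333
M3 S919
G1 X111.4884 Y174.4083 F1645
G1 X108.3589 Y177.5378
G1 X104.0839 Y178.6833
G1 X99.8089 Y177.5378
G1 X96.6794 Y174.4083
G1 X95.5339 Y170.1333
G1 X96.6794 Y165.8583
G1 X99.8089 Y162.7288
G1 X104.0839 Y161.5833
G1 X108.3589 Y162.7288
G1 X111.4884 Y165.8583
G1 X112.6339 Y170.1333
M5
G00 X326.1421 Y197.6308
M3 S220
G1 X39.9830 Y106.5475 F2617
G1 X110.4570 Y149.9340
G1 X99.2159 Y188.6715
G1 X186.0682 Y182.7333
G1 X346.2571 Y34.6473
G1 X326.1421 Y197.6308
M5
G00 X0.0000 Y0.0000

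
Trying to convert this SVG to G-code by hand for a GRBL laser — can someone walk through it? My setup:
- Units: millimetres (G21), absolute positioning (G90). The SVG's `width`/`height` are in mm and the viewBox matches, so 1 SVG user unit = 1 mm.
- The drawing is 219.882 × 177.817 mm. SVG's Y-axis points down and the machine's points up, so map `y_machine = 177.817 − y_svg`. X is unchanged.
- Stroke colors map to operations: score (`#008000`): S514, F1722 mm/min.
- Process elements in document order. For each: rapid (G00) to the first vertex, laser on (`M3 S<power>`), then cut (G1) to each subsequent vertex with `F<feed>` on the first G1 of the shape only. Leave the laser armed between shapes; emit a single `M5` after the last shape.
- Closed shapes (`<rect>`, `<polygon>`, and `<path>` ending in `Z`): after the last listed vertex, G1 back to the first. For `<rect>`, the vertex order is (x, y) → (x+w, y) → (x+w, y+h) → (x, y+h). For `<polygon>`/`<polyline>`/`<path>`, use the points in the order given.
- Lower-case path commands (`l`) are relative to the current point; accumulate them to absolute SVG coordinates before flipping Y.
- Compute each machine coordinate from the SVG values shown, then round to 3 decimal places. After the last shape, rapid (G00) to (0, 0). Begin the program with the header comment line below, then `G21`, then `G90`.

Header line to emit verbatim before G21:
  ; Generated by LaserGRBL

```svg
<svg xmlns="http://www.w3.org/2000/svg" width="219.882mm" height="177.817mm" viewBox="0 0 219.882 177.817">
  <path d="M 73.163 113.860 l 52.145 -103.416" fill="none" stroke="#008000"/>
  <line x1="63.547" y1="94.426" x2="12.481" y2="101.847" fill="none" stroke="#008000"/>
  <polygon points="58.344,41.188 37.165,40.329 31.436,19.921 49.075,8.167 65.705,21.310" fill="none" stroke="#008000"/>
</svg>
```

1 u = 1 mm; y_m = 177.817 − y.

[1] `<path>` line segment, #008000→score S514 F1722: (73.163,63.957) → (125.308,167.373)

[2] `<line>` line segment, #008000→score S514 F1722: (63.547,83.391) → (12.481,75.970)

[3] `<polygon>` regular polygon, #008000→score S514 F1722: (58.344,136.629) → (37.165,137.488) → (31.436,157.896) → (49.075,169.650) → (65.705,156.507) → (58.344,136.629) (closed)

; Generated by LaserGRBL
G21
G90
G00 X73.163 Y63.957
M3 S514
G1 X125.308 Y167.373 F1722
G00 X63.547 Y83.391
M3 S514
G1 X12.481 Y75.970 F1722
G00 X58.344 Y136.629
M3 S514
G1 X37.165 Y137.488 F1722
G1 X31.436 Y157.896
G1 X49.075 Y169.650
G1 X65.705 Y156.507
G1 X58.344 Y136.629
M5
G00 X0.000 Y0.000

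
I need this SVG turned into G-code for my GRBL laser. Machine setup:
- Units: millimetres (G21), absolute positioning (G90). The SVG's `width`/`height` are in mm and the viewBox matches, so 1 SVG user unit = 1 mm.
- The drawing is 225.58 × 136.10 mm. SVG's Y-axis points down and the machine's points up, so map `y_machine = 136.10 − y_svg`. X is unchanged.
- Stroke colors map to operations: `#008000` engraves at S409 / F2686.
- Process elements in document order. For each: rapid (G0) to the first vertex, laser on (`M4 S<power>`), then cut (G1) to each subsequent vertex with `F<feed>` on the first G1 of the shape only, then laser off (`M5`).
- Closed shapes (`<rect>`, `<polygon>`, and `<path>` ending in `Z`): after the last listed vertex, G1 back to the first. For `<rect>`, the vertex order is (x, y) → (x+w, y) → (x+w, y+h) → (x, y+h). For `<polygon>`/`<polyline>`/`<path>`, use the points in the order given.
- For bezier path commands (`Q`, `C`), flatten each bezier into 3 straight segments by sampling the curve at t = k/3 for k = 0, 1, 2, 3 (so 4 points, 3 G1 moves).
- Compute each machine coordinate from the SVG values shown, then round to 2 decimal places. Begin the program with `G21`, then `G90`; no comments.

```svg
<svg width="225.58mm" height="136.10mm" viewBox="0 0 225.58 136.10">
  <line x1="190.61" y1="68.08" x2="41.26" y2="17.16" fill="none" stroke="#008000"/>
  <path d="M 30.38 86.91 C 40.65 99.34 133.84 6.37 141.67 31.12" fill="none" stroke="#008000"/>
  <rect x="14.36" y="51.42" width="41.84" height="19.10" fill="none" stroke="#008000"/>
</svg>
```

1 u = 1 mm; y_m = 136.10 − y.

[1] `<line>` line segment, #008000→engrave S409 F2686: (190.61,68.02) → (41.26,118.94)

[2] `<path>` cubic bezier, #008000→engrave S409 F2686: (30.38,49.19) → (62.06,63.63) → (111.62,98.75) → (141.67,104.98)

[3] `<rect>` rectangle, #008000→engrave S409 F2686: (14.36,84.68) → (56.20,84.68) → (56.20,65.58) → (14.36,65.58) → (14.36,84.68) (closed)

G21
G90
G0 X190.61 Y68.02
M4 S409
G1 X41.26 Y118.94 F2686
M5
G0 X30.38 Y49.19
M4 S409
G1 X62.06 Y63.63 F2686
G1 X111.62 Y98.75
G1 X141.67 Y104.98
M5
G0 X14.36 Y84.68
M4 S409
G1 X56.20 Y84.68 F2686
G1 X56.20 Y65.58
G1 X14.36 Y65.58
G1 X14.36 Y84.68
M5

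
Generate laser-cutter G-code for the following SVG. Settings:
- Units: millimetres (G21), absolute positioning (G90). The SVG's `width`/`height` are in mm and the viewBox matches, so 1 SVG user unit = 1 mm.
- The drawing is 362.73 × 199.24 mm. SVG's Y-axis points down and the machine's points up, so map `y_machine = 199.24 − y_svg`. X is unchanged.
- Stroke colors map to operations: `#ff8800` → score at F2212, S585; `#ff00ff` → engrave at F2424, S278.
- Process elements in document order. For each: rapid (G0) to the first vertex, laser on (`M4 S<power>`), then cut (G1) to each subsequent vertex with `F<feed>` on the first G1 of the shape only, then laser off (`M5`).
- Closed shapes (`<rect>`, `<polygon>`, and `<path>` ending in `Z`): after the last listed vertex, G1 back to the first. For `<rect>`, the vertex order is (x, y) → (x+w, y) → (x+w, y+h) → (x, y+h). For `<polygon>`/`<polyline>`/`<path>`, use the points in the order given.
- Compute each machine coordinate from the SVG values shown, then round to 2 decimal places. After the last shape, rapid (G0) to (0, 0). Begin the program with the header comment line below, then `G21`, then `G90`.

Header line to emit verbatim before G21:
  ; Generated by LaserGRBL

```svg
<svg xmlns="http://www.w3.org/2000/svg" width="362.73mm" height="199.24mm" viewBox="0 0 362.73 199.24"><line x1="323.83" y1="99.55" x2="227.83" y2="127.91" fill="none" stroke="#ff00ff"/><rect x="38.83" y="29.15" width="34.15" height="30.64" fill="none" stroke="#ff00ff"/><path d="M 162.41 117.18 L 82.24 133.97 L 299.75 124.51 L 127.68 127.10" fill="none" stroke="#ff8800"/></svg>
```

1 u = 1 mm; y_m = 199.24 − y.

[1] `<line>` line segment, #ff00ff→engrave S278 F2424: (323.83,99.69) → (227.83,71.33)

[2] `<rect>` rectangle, #ff00ff→engrave S278 F2424: (38.83,170.09) → (72.98,170.09) → (72.98,139.45) → (38.83,139.45) → (38.83,170.09) (closed)

[3] `<path>` open polyline, #ff8800→score S585 F2212: (162.41,82.06) → (82.24,65.27) → (299.75,74.73) → (127.68,72.14)

; Generated by LaserGRBL
G21
G90
G0 X323.83 Y99.69
M4 S278
G1 X227.83 Y71.33 F2424
M5
G0 X38.83 Y170.09
M4 S278
G1 X72.98 Y170.09 F2424
G1 X72.98 Y139.45
G1 X38.83 Y139.45
G1 X38.83 Y170.09
M5
G0 X162.41 Y82.06
M4 S585
G1 X82.24 Y65.27 F2212
G1 X299.75 Y74.73
G1 X127.68 Y72.14
M5
G0 X0.00 Y0.00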